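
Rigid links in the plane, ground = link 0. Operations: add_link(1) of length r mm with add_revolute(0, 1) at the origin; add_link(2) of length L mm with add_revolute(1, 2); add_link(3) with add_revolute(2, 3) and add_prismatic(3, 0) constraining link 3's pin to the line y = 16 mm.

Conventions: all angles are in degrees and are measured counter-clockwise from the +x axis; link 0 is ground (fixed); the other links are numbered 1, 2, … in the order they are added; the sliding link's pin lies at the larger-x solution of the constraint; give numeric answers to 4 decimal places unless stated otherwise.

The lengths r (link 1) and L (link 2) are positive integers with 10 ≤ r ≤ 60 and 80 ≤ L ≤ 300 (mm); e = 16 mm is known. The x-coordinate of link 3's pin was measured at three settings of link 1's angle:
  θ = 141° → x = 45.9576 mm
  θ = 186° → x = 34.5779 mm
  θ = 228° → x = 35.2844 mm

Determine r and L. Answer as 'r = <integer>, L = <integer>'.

constraint per measurement: (x − r cos θ)² + (r sin θ − e)² = L²
subtracting the θ₁ and θ₂ equations cancels the r² and L² terms:
r = (x₁² − x₂²) / (2[(x₁cos θ₁ + e sin θ₁) − (x₂cos θ₂ + e sin θ₂)]) = 44.0006 → r = 44
L² = (x₁ − r cos θ₁)² + (r sin θ₁ − e)² = 6561.0051 → L = 81.0000 → L = 81
check at θ₃=228°: x = 35.2844 (printed 35.2844) ✓

r = 44, L = 81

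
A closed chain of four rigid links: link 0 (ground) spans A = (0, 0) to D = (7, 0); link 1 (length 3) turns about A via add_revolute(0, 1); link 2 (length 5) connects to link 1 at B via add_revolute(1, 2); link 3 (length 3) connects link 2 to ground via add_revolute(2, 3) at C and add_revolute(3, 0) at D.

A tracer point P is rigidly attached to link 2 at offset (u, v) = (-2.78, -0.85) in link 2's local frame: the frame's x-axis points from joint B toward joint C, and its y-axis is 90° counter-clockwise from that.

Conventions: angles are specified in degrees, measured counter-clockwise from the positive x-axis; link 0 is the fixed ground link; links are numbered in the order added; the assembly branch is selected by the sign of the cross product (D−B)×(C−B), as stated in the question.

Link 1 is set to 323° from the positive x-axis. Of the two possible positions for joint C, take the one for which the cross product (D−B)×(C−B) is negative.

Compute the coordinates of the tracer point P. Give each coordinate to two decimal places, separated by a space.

A=(0,0), D=(7.00,0)
B = A + 3.00·(cos323°, sin323°) = (2.3959, -1.8054)
|BD| = 4.9454
circle(B,5.00) ∩ circle(D,3.00): a=4.0904, h=2.8756
  candidates: C₊=(5.1542,2.3649) cross=14.221; C₋=(7.2537,-2.9892) cross=-14.221
  branch - wants cross < 0 → take C=(7.2537,-2.9892) (cross=-14.221)
ex = (C−B)/|BC| = (0.9716,-0.2368); ey = (0.2368,0.9716)
P = B + -2.78·ex + -0.85·ey = (-0.5063,-1.9731)

-0.51 -1.97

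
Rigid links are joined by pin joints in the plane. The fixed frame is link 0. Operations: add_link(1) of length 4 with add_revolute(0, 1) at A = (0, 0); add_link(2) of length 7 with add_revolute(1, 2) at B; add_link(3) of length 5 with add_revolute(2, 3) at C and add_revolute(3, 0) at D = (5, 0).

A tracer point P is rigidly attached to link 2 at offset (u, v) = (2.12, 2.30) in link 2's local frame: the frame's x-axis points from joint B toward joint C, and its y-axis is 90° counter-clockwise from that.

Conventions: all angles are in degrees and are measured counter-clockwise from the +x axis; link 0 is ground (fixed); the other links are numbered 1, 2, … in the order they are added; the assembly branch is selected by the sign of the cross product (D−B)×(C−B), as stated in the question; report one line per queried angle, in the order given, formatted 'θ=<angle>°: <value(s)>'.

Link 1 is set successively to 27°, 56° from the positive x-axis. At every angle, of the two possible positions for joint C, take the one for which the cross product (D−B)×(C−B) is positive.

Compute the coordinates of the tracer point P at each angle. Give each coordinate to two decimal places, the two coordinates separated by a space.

A=(0,0), D=(5.00,0)
θ=27°: B = A + 4.00·(cos27°, sin27°) = (3.5640, 1.8160)
θ=27°: |BD| = 2.3151
θ=27°: circle(B,7.00) ∩ circle(D,5.00): a=6.3409, h=2.9653
θ=27°:   candidates: C₊=(9.8230,-1.3185) cross=6.865; C₋=(5.1711,-4.9971) cross=-6.865
θ=27°:   branch + wants cross > 0 → take C=(9.8230,-1.3185) (cross=6.865)
θ=27°: ex = (C−B)/|BC| = (0.8941,-0.4478); ey = (0.4478,0.8941)
θ=27°: P = B + 2.12·ex + 2.30·ey = (6.4895,2.9232)
θ=56°: B = A + 4.00·(cos56°, sin56°) = (2.2368, 3.3162)
θ=56°: |BD| = 4.3165
θ=56°: circle(B,7.00) ∩ circle(D,5.00): a=4.9383, h=4.9612
θ=56°:   candidates: C₊=(9.2094,2.6983) cross=21.415; C₋=(1.5866,-3.6536) cross=-21.415
θ=56°:   branch + wants cross > 0 → take C=(9.2094,2.6983) (cross=21.415)
θ=56°: ex = (C−B)/|BC| = (0.9961,-0.0883); ey = (0.0883,0.9961)
θ=56°: P = B + 2.12·ex + 2.30·ey = (4.5515,5.4200)

θ=27°: 6.49 2.92
θ=56°: 4.55 5.42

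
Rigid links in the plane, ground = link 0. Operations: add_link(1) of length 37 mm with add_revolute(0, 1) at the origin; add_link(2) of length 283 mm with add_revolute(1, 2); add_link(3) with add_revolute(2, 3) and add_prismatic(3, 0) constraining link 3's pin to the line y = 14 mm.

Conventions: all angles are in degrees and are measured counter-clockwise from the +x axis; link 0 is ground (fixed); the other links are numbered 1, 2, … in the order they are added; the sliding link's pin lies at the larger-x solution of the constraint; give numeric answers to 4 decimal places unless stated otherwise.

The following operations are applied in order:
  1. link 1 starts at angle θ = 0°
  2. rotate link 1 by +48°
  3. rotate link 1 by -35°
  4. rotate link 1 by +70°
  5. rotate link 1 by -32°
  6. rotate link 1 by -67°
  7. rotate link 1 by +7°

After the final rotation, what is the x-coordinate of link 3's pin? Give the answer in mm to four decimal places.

geometry: r = 37 mm, L = 283 mm, e = 14 mm; θ starts at 0°
rotate link 1 by +48°: θ ← 0° +48° = 48°
rotate link 1 by -35°: θ ← 48° -35° = 13°
rotate link 1 by +70°: θ ← 13° +70° = 83°
rotate link 1 by -32°: θ ← 83° -32° = 51°
rotate link 1 by -67°: θ ← 51° -67° = -16°
rotate link 1 by +7°: θ ← -16° +7° = -9°
crank pin P = (r cos θ, r sin θ) = (36.544469, -5.788075)
h = r sin θ − e = -5.788075 − 14 = -19.788075
x = r cos θ + √(L² − h²) = 36.544469 + 282.307336 = 318.851805

318.8518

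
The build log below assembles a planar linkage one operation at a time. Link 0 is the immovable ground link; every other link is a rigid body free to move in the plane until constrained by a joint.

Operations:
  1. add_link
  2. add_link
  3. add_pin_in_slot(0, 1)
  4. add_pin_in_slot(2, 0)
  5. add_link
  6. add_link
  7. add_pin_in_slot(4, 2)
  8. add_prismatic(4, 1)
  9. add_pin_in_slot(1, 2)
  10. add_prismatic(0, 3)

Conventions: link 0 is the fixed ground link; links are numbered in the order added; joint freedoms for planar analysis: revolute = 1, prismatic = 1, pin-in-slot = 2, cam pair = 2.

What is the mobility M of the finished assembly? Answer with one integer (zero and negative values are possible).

L=1 J1=0 J2=0
add link → L=2 J1=0 J2=0
add link → L=3 J1=0 J2=0
PS@0,1 dof=2 J2 → L=3 J1=0 J2=1
PS@2,0 dof=2 J2 → L=3 J1=0 J2=2
add link → L=4 J1=0 J2=2
add link → L=5 J1=0 J2=2
PS@4,2 dof=2 J2 → L=5 J1=0 J2=3
P@4,1 dof=1 J1 → L=5 J1=1 J2=3
PS@1,2 dof=2 J2 → L=5 J1=1 J2=4
P@0,3 dof=1 J1 → L=5 J1=2 J2=4
M=3(L−1)−2J1−J2=3·4−2·2−4=4

M = 4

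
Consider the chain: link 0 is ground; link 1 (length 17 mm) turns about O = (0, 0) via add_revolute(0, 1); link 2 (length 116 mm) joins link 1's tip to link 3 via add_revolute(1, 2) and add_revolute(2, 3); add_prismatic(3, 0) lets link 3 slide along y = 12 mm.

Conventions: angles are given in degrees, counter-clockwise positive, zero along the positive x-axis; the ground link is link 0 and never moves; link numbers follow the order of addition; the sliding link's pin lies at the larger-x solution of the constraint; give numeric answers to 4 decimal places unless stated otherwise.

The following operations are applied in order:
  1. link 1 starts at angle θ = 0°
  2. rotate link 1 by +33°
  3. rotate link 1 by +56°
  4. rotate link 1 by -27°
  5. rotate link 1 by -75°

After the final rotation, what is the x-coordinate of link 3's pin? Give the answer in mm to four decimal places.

geometry: r = 17 mm, L = 116 mm, e = 12 mm; θ starts at 0°
rotate link 1 by +33°: θ ← 0° +33° = 33°
rotate link 1 by +56°: θ ← 33° +56° = 89°
rotate link 1 by -27°: θ ← 89° -27° = 62°
rotate link 1 by -75°: θ ← 62° -75° = -13°
crank pin P = (r cos θ, r sin θ) = (16.564291, -3.824168)
h = r sin θ − e = -3.824168 − 12 = -15.824168
x = r cos θ + √(L² − h²) = 16.564291 + 114.915603 = 131.479894

131.4799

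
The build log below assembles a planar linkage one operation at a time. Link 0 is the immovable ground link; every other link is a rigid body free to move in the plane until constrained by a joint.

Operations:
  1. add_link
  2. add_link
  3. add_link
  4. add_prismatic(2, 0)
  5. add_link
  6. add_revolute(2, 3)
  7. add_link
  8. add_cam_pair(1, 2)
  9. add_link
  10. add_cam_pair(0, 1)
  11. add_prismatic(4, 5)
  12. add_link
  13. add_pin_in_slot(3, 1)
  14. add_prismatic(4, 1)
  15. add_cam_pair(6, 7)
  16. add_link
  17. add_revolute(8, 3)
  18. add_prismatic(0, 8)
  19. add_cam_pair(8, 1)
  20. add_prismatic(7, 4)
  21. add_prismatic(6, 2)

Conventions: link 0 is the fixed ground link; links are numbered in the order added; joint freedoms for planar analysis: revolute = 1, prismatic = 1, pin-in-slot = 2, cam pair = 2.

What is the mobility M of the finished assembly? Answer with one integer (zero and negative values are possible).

link 0 = ground. State L|J1|J2 = 1|0|0
+link1  2|0|0
+link2  3|0|0
+link3  4|0|0
P(2,0) f=1→J1  4|1|0
+link4  5|1|0
R(2,3) f=1→J1  5|2|0
+link5  6|2|0
C(1,2) f=2→J2  6|2|1
+link6  7|2|1
C(0,1) f=2→J2  7|2|2
P(4,5) f=1→J1  7|3|2
+link7  8|3|2
PS(3,1) f=2→J2  8|3|3
P(4,1) f=1→J1  8|4|3
C(6,7) f=2→J2  8|4|4
+link8  9|4|4
R(8,3) f=1→J1  9|5|4
P(0,8) f=1→J1  9|6|4
C(8,1) f=2→J2  9|6|5
P(7,4) f=1→J1  9|7|5
P(6,2) f=1→J1  9|8|5
M = 3(9−1)−2·8−5 = 24−16−5 = 3

M = 3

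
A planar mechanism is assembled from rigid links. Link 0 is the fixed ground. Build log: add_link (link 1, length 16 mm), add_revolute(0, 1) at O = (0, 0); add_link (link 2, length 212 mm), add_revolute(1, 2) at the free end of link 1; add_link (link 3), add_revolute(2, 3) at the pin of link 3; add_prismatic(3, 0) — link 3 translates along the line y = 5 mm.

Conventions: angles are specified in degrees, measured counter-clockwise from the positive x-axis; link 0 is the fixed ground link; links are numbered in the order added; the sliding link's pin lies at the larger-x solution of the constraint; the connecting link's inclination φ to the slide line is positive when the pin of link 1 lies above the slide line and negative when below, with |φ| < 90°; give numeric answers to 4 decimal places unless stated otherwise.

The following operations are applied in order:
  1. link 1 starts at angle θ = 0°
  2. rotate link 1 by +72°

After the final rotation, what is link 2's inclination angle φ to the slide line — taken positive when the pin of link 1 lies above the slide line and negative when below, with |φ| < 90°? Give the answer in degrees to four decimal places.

geometry: r = 16 mm, L = 212 mm, e = 5 mm; θ starts at 0°
rotate link 1 by +72°: θ ← 0° +72° = 72°
h = r sin θ − e = 15.216904 − 5 = 10.216904
sin φ = h / L = 10.216904 / 212 = 0.04819294
φ = arcsin(0.04819294) = 2.762322°

2.7623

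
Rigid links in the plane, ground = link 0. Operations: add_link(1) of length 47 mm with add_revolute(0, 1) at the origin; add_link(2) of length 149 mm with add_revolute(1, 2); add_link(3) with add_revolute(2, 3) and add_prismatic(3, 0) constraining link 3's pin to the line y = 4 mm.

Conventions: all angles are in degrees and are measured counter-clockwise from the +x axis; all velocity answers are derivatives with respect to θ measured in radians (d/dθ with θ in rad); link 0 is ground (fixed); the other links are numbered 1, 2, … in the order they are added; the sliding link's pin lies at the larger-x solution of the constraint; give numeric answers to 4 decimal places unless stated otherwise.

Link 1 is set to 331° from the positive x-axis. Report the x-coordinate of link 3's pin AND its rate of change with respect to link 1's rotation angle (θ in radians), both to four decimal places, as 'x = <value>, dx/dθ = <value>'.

geometry: r = 47 mm, L = 149 mm, e = 4 mm
crank pin P = (r cos θ, r sin θ) = (41.107126, -22.786052)
h = r sin θ − e = -22.786052 − 4 = -26.786052
x = r cos θ + √(L² − h²) = 41.107126 + 146.572533 = 187.679659
dx/dθ = −r sin θ − h·r cos θ/√(L² − h²) (θ in radians; h = -26.786052) = 30.298358

x = 187.6797, dx/dθ = 30.2984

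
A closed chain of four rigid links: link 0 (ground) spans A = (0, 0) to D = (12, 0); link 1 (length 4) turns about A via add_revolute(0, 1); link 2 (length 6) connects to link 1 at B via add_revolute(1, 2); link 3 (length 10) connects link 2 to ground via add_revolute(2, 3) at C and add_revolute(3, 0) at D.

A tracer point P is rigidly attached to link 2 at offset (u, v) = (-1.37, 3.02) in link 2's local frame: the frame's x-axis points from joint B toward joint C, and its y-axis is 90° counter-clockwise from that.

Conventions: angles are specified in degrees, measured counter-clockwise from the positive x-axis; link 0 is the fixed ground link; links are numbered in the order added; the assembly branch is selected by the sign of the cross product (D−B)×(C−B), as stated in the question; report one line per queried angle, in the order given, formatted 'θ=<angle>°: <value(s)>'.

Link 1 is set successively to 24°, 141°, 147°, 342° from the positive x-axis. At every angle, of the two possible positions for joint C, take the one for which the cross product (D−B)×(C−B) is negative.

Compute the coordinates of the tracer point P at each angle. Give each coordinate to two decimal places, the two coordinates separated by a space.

A=(0,0), D=(12.00,0)
θ=24°: B = A + 4.00·(cos24°, sin24°) = (3.6542, 1.6269)
θ=24°: |BD| = 8.5029
θ=24°: circle(B,6.00) ∩ circle(D,10.00): a=0.4880, h=5.9801
θ=24°:   candidates: C₊=(5.2774,7.4032) cross=50.848; C₋=(2.9890,-4.3361) cross=-50.848
θ=24°:   branch - wants cross < 0 → take C=(2.9890,-4.3361) (cross=-50.848)
θ=24°: ex = (C−B)/|BC| = (-0.1109,-0.9938); ey = (0.9938,-0.1109)
θ=24°: P = B + -1.37·ex + 3.02·ey = (6.8075,2.6537)
θ=141°: B = A + 4.00·(cos141°, sin141°) = (-3.1086, 2.5173)
θ=141°: |BD| = 15.3169
θ=141°: circle(B,6.00) ∩ circle(D,10.00): a=5.5692, h=2.2324
θ=141°:   candidates: C₊=(2.7518,3.8041) cross=34.194; C₋=(2.0180,-0.6001) cross=-34.194
θ=141°:   branch - wants cross < 0 → take C=(2.0180,-0.6001) (cross=-34.194)
θ=141°: ex = (C−B)/|BC| = (0.8544,-0.5196); ey = (0.5196,0.8544)
θ=141°: P = B + -1.37·ex + 3.02·ey = (-2.7101,5.8095)
θ=147°: B = A + 4.00·(cos147°, sin147°) = (-3.3547, 2.1786)
θ=147°: |BD| = 15.5085
θ=147°: circle(B,6.00) ∩ circle(D,10.00): a=5.6908, h=1.9011
θ=147°:   candidates: C₊=(2.5468,3.2614) cross=29.484; C₋=(2.0127,-0.5032) cross=-29.484
θ=147°:   branch - wants cross < 0 → take C=(2.0127,-0.5032) (cross=-29.484)
θ=147°: ex = (C−B)/|BC| = (0.8946,-0.4470); ey = (0.4470,0.8946)
θ=147°: P = B + -1.37·ex + 3.02·ey = (-3.2304,5.4924)
θ=342°: B = A + 4.00·(cos342°, sin342°) = (3.8042, -1.2361)
θ=342°: |BD| = 8.2885
θ=342°: circle(B,6.00) ∩ circle(D,10.00): a=0.2834, h=5.9933
θ=342°:   candidates: C₊=(3.1907,4.7325) cross=49.675; C₋=(4.9783,-7.1201) cross=-49.675
θ=342°:   branch - wants cross < 0 → take C=(4.9783,-7.1201) (cross=-49.675)
θ=342°: ex = (C−B)/|BC| = (0.1957,-0.9807); ey = (0.9807,0.1957)
θ=342°: P = B + -1.37·ex + 3.02·ey = (6.4978,0.6984)

θ=24°: 6.81 2.65
θ=141°: -2.71 5.81
θ=147°: -3.23 5.49
θ=342°: 6.50 0.70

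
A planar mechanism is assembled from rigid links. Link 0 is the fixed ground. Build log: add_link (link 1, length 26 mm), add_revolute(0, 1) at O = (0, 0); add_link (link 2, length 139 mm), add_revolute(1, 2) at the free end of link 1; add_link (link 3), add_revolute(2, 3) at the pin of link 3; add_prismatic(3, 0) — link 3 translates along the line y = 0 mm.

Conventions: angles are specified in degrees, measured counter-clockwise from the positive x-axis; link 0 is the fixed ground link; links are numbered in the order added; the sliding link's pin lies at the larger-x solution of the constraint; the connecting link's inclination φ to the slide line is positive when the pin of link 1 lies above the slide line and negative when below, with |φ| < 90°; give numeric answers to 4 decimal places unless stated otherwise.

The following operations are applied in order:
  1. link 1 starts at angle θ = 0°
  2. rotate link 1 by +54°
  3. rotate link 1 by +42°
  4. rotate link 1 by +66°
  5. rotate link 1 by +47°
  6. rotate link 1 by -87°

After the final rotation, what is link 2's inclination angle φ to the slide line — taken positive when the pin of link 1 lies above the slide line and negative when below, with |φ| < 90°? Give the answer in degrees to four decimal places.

geometry: r = 26 mm, L = 139 mm, e = 0 mm; θ starts at 0°
rotate link 1 by +54°: θ ← 0° +54° = 54°
rotate link 1 by +42°: θ ← 54° +42° = 96°
rotate link 1 by +66°: θ ← 96° +66° = 162°
rotate link 1 by +47°: θ ← 162° +47° = 209°
rotate link 1 by -87°: θ ← 209° -87° = 122°
h = r sin θ − e = 22.049251 − 0 = 22.049251
sin φ = h / L = 22.049251 / 139 = 0.15862770
φ = arcsin(0.15862770) = 9.127252°

9.1273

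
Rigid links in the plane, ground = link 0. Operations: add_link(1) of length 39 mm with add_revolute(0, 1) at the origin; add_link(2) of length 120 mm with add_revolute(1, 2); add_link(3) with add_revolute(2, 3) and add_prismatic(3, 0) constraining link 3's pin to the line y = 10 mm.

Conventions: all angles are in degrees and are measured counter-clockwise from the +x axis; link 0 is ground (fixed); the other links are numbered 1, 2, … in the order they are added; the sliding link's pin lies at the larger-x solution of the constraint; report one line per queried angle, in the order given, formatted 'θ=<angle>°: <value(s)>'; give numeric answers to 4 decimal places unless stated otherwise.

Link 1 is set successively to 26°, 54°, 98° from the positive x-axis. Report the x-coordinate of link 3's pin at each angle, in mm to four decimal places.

geometry: r = 39 mm, L = 120 mm, e = 10 mm
θ=26°: crank pin P = (r cos θ, r sin θ) = (35.052968, 17.096475)
θ=26°: h = r sin θ − e = 17.096475 − 10 = 7.096475
θ=26°: x = r cos θ + √(L² − h²) = 35.052968 + 119.789983 = 154.842951
θ=54°: crank pin P = (r cos θ, r sin θ) = (22.923625, 31.551663)
θ=54°: h = r sin θ − e = 31.551663 − 10 = 21.551663
θ=54°: x = r cos θ + √(L² − h²) = 22.923625 + 118.048828 = 140.972453
θ=98°: crank pin P = (r cos θ, r sin θ) = (-5.427751, 38.620455)
θ=98°: h = r sin θ − e = 38.620455 − 10 = 28.620455
θ=98°: x = r cos θ + √(L² − h²) = -5.427751 + 116.536988 = 111.109237

θ=26°: 154.8430
θ=54°: 140.9725
θ=98°: 111.1092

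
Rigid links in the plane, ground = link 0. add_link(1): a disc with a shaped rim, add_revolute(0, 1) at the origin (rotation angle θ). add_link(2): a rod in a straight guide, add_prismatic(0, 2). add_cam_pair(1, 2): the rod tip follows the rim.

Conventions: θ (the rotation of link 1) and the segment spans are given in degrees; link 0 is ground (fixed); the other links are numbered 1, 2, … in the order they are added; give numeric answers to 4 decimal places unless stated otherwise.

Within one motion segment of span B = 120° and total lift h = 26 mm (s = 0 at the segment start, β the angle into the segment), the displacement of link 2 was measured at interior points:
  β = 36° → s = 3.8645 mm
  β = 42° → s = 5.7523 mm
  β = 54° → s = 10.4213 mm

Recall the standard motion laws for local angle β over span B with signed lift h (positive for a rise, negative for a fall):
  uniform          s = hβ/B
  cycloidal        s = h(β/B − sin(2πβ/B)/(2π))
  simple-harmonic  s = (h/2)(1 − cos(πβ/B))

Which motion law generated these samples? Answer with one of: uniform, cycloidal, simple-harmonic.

candidates at β/B = r: uniform s = h·r (linear in β); cycloidal s = h·(r − sin(2πr)/(2π)); simple-harmonic s = (h/2)(1 − cos(πr))
β=36°: printed 3.8645 | uniform 7.8000, cycloidal 3.8645, simple-harmonic 5.3588
β=42°: printed 5.7523 | uniform 9.1000, cycloidal 5.7523, simple-harmonic 7.0981
β=54°: printed 10.4213 | uniform 11.7000, cycloidal 10.4213, simple-harmonic 10.9664
only one law matches every sample → cycloidal

cycloidal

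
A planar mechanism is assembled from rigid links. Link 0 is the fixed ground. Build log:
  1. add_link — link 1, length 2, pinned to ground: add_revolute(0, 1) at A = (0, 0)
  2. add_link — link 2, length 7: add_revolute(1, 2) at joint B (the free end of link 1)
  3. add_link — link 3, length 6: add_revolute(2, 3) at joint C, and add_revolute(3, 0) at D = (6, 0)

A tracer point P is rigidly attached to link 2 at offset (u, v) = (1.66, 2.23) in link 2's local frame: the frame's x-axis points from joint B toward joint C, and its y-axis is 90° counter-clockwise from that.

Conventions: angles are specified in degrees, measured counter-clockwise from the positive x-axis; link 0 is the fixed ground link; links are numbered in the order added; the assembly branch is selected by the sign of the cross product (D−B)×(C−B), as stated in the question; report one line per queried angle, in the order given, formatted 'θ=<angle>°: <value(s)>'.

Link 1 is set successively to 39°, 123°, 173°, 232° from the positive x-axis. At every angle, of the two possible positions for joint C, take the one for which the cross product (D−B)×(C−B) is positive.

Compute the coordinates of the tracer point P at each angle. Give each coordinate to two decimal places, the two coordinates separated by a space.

A=(0,0), D=(6.00,0)
θ=39°: B = A + 2.00·(cos39°, sin39°) = (1.5543, 1.2586)
θ=39°: |BD| = 4.6204
θ=39°: circle(B,7.00) ∩ circle(D,6.00): a=3.7170, h=5.9316
θ=39°:   candidates: C₊=(6.7465,5.9534) cross=27.407; C₋=(3.5149,-5.4612) cross=-27.407
θ=39°:   branch + wants cross > 0 → take C=(6.7465,5.9534) (cross=27.407)
θ=39°: ex = (C−B)/|BC| = (0.7418,0.6707); ey = (-0.6707,0.7418)
θ=39°: P = B + 1.66·ex + 2.23·ey = (1.2900,4.0261)
θ=123°: B = A + 2.00·(cos123°, sin123°) = (-1.0893, 1.6773)
θ=123°: |BD| = 7.2850
θ=123°: circle(B,7.00) ∩ circle(D,6.00): a=4.5347, h=5.3325
θ=123°:   candidates: C₊=(4.5514,5.8225) cross=38.848; C₋=(2.0958,-4.5560) cross=-38.848
θ=123°:   branch + wants cross > 0 → take C=(4.5514,5.8225) (cross=38.848)
θ=123°: ex = (C−B)/|BC| = (0.8058,0.5922); ey = (-0.5922,0.8058)
θ=123°: P = B + 1.66·ex + 2.23·ey = (-1.0722,4.4573)
θ=173°: B = A + 2.00·(cos173°, sin173°) = (-1.9851, 0.2437)
θ=173°: |BD| = 7.9888
θ=173°: circle(B,7.00) ∩ circle(D,6.00): a=4.8080, h=5.0875
θ=173°:   candidates: C₊=(2.9759,5.1822) cross=40.643; C₋=(2.6655,-4.9881) cross=-40.643
θ=173°:   branch + wants cross > 0 → take C=(2.9759,5.1822) (cross=40.643)
θ=173°: ex = (C−B)/|BC| = (0.7087,0.7055); ey = (-0.7055,0.7087)
θ=173°: P = B + 1.66·ex + 2.23·ey = (-2.3819,2.9953)
θ=232°: B = A + 2.00·(cos232°, sin232°) = (-1.2313, -1.5760)
θ=232°: |BD| = 7.4011
θ=232°: circle(B,7.00) ∩ circle(D,6.00): a=4.5788, h=5.2948
θ=232°:   candidates: C₊=(2.1149,4.5723) cross=39.187; C₋=(4.3699,-5.7743) cross=-39.187
θ=232°:   branch + wants cross > 0 → take C=(2.1149,4.5723) (cross=39.187)
θ=232°: ex = (C−B)/|BC| = (0.4780,0.8783); ey = (-0.8783,0.4780)
θ=232°: P = B + 1.66·ex + 2.23·ey = (-2.3965,0.9480)

θ=39°: 1.29 4.03
θ=123°: -1.07 4.46
θ=173°: -2.38 3.00
θ=232°: -2.40 0.95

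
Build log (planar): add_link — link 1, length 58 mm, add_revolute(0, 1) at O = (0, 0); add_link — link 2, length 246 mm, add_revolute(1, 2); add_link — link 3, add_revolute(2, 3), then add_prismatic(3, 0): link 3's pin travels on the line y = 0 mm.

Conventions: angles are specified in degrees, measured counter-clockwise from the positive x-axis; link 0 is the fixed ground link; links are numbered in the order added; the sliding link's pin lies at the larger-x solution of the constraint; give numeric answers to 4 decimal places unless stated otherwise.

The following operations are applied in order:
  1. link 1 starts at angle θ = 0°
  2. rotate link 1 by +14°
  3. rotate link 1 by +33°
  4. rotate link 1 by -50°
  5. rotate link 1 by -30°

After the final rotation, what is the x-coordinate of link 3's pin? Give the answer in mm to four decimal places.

geometry: r = 58 mm, L = 246 mm, e = 0 mm; θ starts at 0°
rotate link 1 by +14°: θ ← 0° +14° = 14°
rotate link 1 by +33°: θ ← 14° +33° = 47°
rotate link 1 by -50°: θ ← 47° -50° = -3°
rotate link 1 by -30°: θ ← -3° -30° = -33°
crank pin P = (r cos θ, r sin θ) = (48.642893, -31.589064)
h = r sin θ − e = -31.589064 − 0 = -31.589064
x = r cos θ + √(L² − h²) = 48.642893 + 243.963381 = 292.606273

292.6063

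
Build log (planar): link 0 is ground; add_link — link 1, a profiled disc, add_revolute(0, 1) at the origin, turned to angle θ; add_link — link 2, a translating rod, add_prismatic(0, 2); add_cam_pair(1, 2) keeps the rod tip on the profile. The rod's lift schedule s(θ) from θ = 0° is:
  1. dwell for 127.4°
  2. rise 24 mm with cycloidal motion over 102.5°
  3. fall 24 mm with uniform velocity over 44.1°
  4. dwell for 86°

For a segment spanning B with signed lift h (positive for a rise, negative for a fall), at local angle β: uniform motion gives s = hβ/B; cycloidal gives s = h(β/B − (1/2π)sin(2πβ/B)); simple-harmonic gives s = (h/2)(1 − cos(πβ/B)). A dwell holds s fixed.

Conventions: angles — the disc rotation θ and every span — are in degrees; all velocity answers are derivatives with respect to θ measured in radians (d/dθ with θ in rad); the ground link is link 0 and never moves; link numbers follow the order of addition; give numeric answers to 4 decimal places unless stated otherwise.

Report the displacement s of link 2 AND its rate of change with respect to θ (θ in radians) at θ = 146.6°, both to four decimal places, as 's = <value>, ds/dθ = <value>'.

seg 1 [0°–127.4°] dwell: s stays 0.0000
seg 2 [127.4°–229.9°] cycloidal, h=24: θ=146.6° here. β=19.2, B=102.5. 24·(0.1873 − sin(2π·0.1873)/(2π)) = 0.9683 → s = 0.9683
velocity in seg [127.4°–229.9°] (cycloidal), θ in radians: β = 19.2° = 0.3351 rad, B = 102.5° = 1.7890 rad; ds/dθ = (h/B)(1 − cos(2πβ/B)) = (24/1.7890)(1 − cos(2π·0.1873)) = 8.267428 mm/rad

s = 0.9683, ds/dθ = 8.2674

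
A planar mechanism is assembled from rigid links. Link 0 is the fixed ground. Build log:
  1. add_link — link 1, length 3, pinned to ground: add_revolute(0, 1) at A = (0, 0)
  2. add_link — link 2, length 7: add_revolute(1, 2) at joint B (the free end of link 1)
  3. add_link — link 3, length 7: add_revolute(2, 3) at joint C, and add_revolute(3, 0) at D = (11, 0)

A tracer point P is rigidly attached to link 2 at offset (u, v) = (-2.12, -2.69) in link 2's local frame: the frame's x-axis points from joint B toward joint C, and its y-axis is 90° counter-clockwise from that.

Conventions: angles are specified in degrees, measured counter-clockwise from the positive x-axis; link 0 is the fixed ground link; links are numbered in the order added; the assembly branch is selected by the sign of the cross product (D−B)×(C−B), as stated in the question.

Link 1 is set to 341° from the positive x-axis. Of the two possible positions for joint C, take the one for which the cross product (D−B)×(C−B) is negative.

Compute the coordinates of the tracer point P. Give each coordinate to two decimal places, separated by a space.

A=(0,0), D=(11.00,0)
B = A + 3.00·(cos341°, sin341°) = (2.8366, -0.9767)
|BD| = 8.2217
circle(B,7.00) ∩ circle(D,7.00): a=4.1108, h=5.6658
  candidates: C₊=(6.2452,5.1373) cross=46.582; C₋=(7.5914,-6.1140) cross=-46.582
  branch - wants cross < 0 → take C=(7.5914,-6.1140) (cross=-46.582)
ex = (C−B)/|BC| = (0.6793,-0.7339); ey = (0.7339,0.6793)
P = B + -2.12·ex + -2.69·ey = (-0.5777,-1.2480)

-0.58 -1.25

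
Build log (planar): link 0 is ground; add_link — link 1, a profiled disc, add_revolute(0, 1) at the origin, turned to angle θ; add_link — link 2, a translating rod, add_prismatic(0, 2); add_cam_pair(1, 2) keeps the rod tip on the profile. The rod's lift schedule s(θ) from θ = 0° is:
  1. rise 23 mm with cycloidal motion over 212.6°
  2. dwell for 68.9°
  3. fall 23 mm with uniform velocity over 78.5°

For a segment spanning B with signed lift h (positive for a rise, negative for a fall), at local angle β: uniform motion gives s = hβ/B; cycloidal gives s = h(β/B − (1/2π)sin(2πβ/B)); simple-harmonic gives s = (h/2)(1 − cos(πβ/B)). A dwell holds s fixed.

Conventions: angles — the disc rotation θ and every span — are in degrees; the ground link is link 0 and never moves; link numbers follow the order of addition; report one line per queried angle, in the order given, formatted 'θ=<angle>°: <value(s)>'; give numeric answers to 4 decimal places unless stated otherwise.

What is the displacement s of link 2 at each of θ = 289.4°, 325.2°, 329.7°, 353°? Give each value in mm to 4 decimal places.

seg 1 [0°–212.6°] cycloidal, h=23: full span → s += 23 → s = 23.0000
seg 2 [212.6°–281.5°] dwell: s stays 23.0000
seg 3 [281.5°–360°] uniform, h=-23: θ=289.4° here. β=7.9, B=78.5. -23·7.9/78.5 = -2.3146 → s = 20.6854
seg 3 [281.5°–360°] uniform, h=-23: θ=325.2° here. β=43.7, B=78.5. -23·43.7/78.5 = -12.8038 → s = 10.1962
seg 3 [281.5°–360°] uniform, h=-23: θ=329.7° here. β=48.2, B=78.5. -23·48.2/78.5 = -14.1223 → s = 8.8777
seg 3 [281.5°–360°] uniform, h=-23: θ=353° here. β=71.5, B=78.5. -23·71.5/78.5 = -20.9490 → s = 2.0510

θ=289.4°: 20.6854
θ=325.2°: 10.1962
θ=329.7°: 8.8777
θ=353°: 2.0510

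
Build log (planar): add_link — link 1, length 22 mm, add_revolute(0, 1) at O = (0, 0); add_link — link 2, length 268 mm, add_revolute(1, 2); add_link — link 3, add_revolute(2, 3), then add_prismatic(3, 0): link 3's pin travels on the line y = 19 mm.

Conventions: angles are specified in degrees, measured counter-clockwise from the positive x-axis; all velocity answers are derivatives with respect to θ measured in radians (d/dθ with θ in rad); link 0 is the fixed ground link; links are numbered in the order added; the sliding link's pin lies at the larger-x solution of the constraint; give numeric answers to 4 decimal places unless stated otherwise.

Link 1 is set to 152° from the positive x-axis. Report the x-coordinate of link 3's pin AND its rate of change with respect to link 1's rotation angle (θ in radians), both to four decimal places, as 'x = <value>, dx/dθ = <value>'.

geometry: r = 22 mm, L = 268 mm, e = 19 mm
crank pin P = (r cos θ, r sin θ) = (-19.424847, 10.328374)
h = r sin θ − e = 10.328374 − 19 = -8.671626
x = r cos θ + √(L² − h²) = -19.424847 + 267.859670 = 248.434823
dx/dθ = −r sin θ − h·r cos θ/√(L² − h²) (θ in radians; h = -8.671626) = -10.957230

x = 248.4348, dx/dθ = -10.9572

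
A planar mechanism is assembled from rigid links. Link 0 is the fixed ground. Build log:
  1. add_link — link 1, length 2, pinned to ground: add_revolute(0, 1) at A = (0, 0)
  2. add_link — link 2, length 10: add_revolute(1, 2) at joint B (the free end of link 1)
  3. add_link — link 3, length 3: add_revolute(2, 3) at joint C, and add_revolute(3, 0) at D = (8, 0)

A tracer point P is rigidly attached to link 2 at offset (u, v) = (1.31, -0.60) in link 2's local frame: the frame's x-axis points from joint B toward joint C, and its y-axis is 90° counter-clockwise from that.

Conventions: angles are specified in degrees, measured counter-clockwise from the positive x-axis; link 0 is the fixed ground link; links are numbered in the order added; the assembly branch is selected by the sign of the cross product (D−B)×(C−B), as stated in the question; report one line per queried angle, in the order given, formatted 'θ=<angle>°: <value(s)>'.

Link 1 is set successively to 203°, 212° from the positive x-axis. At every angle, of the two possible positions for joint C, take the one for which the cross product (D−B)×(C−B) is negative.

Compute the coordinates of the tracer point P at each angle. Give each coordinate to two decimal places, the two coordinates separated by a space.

A=(0,0), D=(8.00,0)
θ=203°: B = A + 2.00·(cos203°, sin203°) = (-1.8410, -0.7815)
θ=203°: |BD| = 9.8720
θ=203°: circle(B,10.00) ∩ circle(D,3.00): a=9.5450, h=2.9821
θ=203°:   candidates: C₊=(7.4380,2.9469) cross=29.440; C₋=(7.9101,-2.9987) cross=-29.440
θ=203°:   branch - wants cross < 0 → take C=(7.9101,-2.9987) (cross=-29.440)
θ=203°: ex = (C−B)/|BC| = (0.9751,-0.2217); ey = (0.2217,0.9751)
θ=203°: P = B + 1.31·ex + -0.60·ey = (-0.6966,-1.6570)
θ=212°: B = A + 2.00·(cos212°, sin212°) = (-1.6961, -1.0598)
θ=212°: |BD| = 9.7538
θ=212°: circle(B,10.00) ∩ circle(D,3.00): a=9.5417, h=2.9925
θ=212°:   candidates: C₊=(7.4640,2.9517) cross=29.188; C₋=(8.1143,-2.9978) cross=-29.188
θ=212°:   branch - wants cross < 0 → take C=(8.1143,-2.9978) (cross=-29.188)
θ=212°: ex = (C−B)/|BC| = (0.9810,-0.1938); ey = (0.1938,0.9810)
θ=212°: P = B + 1.31·ex + -0.60·ey = (-0.5272,-1.9023)

θ=203°: -0.70 -1.66
θ=212°: -0.53 -1.90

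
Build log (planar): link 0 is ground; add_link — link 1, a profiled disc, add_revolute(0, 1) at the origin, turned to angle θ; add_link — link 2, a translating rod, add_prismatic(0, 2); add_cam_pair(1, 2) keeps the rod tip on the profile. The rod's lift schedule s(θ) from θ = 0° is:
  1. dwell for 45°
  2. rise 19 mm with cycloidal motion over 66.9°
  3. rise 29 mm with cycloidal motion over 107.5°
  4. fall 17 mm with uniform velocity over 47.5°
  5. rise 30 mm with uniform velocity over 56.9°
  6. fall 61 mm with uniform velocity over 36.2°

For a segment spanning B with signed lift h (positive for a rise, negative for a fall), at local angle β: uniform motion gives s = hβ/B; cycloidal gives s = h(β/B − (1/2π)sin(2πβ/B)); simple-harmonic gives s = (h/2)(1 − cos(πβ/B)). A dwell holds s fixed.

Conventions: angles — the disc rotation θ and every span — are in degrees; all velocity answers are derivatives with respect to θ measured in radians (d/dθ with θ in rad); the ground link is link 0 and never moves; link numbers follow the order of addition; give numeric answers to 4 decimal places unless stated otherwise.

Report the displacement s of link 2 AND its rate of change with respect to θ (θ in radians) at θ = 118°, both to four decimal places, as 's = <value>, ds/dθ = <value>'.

seg 1 [0°–45°] dwell: s stays 0.0000
seg 2 [45°–111.9°] cycloidal, h=19: full span → s += 19 → s = 19.0000
seg 3 [111.9°–219.4°] cycloidal, h=29: θ=118° here. β=6.1, B=107.5. 29·(0.0567 − sin(2π·0.0567)/(2π)) = 0.0346 → s = 19.0346
velocity in seg [111.9°–219.4°] (cycloidal), θ in radians: β = 6.1° = 0.1065 rad, B = 107.5° = 1.8762 rad; ds/dθ = (h/B)(1 − cos(2πβ/B)) = (29/1.8762)(1 − cos(2π·0.0567)) = 0.972029 mm/rad

s = 19.0346, ds/dθ = 0.9720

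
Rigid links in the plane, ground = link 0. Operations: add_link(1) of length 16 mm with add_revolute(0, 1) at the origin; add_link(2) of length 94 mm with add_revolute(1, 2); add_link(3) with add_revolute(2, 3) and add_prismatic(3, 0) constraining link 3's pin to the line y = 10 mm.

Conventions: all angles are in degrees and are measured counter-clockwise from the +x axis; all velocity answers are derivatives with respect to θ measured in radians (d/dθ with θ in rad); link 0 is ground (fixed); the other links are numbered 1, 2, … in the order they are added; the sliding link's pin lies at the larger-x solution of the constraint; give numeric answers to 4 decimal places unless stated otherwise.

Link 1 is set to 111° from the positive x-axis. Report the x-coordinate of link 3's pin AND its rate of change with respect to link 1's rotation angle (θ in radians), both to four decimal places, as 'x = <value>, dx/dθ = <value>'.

geometry: r = 16 mm, L = 94 mm, e = 10 mm
crank pin P = (r cos θ, r sin θ) = (-5.733887, 14.937287)
h = r sin θ − e = 14.937287 − 10 = 4.937287
x = r cos θ + √(L² − h²) = -5.733887 + 93.870247 = 88.136359
dx/dθ = −r sin θ − h·r cos θ/√(L² − h²) (θ in radians; h = 4.937287) = -14.635702

x = 88.1364, dx/dθ = -14.6357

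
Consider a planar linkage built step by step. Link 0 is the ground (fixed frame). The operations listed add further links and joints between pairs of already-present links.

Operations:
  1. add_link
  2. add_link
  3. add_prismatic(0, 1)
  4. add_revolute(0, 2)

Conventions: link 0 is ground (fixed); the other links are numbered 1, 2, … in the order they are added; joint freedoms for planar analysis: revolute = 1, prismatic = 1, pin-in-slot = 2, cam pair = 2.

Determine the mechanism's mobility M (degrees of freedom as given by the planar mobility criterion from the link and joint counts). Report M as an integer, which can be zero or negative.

ground; <1,0,0>
#1 <2,0,0>
#2 <3,0,0>
P:0↔1 J1 <3,1,0>
R:0↔2 J1 <3,2,0>
3×2 − 2×2 − 1×0 = 2

M = 2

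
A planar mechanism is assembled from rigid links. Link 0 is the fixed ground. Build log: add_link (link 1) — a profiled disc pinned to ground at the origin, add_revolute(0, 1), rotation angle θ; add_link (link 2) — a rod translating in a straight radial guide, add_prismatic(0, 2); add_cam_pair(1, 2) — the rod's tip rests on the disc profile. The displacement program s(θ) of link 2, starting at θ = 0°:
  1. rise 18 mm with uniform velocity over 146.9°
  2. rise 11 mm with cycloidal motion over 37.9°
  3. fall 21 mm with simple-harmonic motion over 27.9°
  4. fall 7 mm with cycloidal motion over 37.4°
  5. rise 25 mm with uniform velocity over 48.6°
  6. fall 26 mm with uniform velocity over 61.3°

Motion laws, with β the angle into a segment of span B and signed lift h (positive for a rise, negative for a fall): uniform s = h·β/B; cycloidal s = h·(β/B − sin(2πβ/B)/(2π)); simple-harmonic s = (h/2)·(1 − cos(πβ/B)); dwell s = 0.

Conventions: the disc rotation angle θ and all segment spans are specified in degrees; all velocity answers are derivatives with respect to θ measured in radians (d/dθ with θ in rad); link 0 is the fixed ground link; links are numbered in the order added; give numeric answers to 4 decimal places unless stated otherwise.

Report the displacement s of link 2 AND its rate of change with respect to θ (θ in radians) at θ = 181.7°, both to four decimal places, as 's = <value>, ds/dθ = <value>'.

seg 1 [0°–146.9°] uniform, h=18: full span → s += 18 → s = 18.0000
seg 2 [146.9°–184.8°] cycloidal, h=11: θ=181.7° here. β=34.8, B=37.9. 11·(0.9182 − sin(2π·0.9182)/(2π)) = 10.9609 → s = 28.9609
velocity in seg [146.9°–184.8°] (cycloidal), θ in radians: β = 34.8° = 0.6074 rad, B = 37.9° = 0.6615 rad; ds/dθ = (h/B)(1 − cos(2πβ/B)) = (11/0.6615)(1 − cos(2π·0.9182)) = 2.148181 mm/rad

s = 28.9609, ds/dθ = 2.1482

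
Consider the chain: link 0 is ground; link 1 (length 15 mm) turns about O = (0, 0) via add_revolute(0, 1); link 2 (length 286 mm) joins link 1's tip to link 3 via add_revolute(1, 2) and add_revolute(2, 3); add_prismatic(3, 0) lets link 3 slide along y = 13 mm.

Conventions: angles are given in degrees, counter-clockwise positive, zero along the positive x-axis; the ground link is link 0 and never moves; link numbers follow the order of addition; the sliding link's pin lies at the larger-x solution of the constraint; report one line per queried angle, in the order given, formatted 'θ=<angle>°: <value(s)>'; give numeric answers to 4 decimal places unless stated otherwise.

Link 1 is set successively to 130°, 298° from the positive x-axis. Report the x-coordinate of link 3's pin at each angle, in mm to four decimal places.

geometry: r = 15 mm, L = 286 mm, e = 13 mm
θ=130°: crank pin P = (r cos θ, r sin θ) = (-9.641814, 11.490667)
θ=130°: h = r sin θ − e = 11.490667 − 13 = -1.509333
θ=130°: x = r cos θ + √(L² − h²) = -9.641814 + 285.996017 = 276.354203
θ=298°: crank pin P = (r cos θ, r sin θ) = (7.042073, -13.244214)
θ=298°: h = r sin θ − e = -13.244214 − 13 = -26.244214
θ=298°: x = r cos θ + √(L² − h²) = 7.042073 + 284.793331 = 291.835404

θ=130°: 276.3542
θ=298°: 291.8354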